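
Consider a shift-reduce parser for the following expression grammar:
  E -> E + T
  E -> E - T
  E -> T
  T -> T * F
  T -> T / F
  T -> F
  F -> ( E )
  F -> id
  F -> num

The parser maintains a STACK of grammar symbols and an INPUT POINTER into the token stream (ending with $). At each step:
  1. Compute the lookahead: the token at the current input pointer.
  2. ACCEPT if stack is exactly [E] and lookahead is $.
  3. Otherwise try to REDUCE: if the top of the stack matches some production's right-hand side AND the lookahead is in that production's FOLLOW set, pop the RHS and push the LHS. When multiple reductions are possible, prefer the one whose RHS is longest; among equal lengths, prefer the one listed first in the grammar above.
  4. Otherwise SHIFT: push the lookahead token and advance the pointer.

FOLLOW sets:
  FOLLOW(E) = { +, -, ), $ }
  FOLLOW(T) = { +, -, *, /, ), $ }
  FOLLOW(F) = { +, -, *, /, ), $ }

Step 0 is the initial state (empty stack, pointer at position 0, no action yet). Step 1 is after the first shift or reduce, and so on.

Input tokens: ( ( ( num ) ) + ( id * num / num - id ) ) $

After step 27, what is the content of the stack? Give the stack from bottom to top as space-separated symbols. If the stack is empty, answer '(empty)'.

Step 1: shift (. Stack=[(] ptr=1 lookahead=( remaining=[( ( num ) ) + ( id * num / num - id ) ) $]
Step 2: shift (. Stack=[( (] ptr=2 lookahead=( remaining=[( num ) ) + ( id * num / num - id ) ) $]
Step 3: shift (. Stack=[( ( (] ptr=3 lookahead=num remaining=[num ) ) + ( id * num / num - id ) ) $]
Step 4: shift num. Stack=[( ( ( num] ptr=4 lookahead=) remaining=[) ) + ( id * num / num - id ) ) $]
Step 5: reduce F->num. Stack=[( ( ( F] ptr=4 lookahead=) remaining=[) ) + ( id * num / num - id ) ) $]
Step 6: reduce T->F. Stack=[( ( ( T] ptr=4 lookahead=) remaining=[) ) + ( id * num / num - id ) ) $]
Step 7: reduce E->T. Stack=[( ( ( E] ptr=4 lookahead=) remaining=[) ) + ( id * num / num - id ) ) $]
Step 8: shift ). Stack=[( ( ( E )] ptr=5 lookahead=) remaining=[) + ( id * num / num - id ) ) $]
Step 9: reduce F->( E ). Stack=[( ( F] ptr=5 lookahead=) remaining=[) + ( id * num / num - id ) ) $]
Step 10: reduce T->F. Stack=[( ( T] ptr=5 lookahead=) remaining=[) + ( id * num / num - id ) ) $]
Step 11: reduce E->T. Stack=[( ( E] ptr=5 lookahead=) remaining=[) + ( id * num / num - id ) ) $]
Step 12: shift ). Stack=[( ( E )] ptr=6 lookahead=+ remaining=[+ ( id * num / num - id ) ) $]
Step 13: reduce F->( E ). Stack=[( F] ptr=6 lookahead=+ remaining=[+ ( id * num / num - id ) ) $]
Step 14: reduce T->F. Stack=[( T] ptr=6 lookahead=+ remaining=[+ ( id * num / num - id ) ) $]
Step 15: reduce E->T. Stack=[( E] ptr=6 lookahead=+ remaining=[+ ( id * num / num - id ) ) $]
Step 16: shift +. Stack=[( E +] ptr=7 lookahead=( remaining=[( id * num / num - id ) ) $]
Step 17: shift (. Stack=[( E + (] ptr=8 lookahead=id remaining=[id * num / num - id ) ) $]
Step 18: shift id. Stack=[( E + ( id] ptr=9 lookahead=* remaining=[* num / num - id ) ) $]
Step 19: reduce F->id. Stack=[( E + ( F] ptr=9 lookahead=* remaining=[* num / num - id ) ) $]
Step 20: reduce T->F. Stack=[( E + ( T] ptr=9 lookahead=* remaining=[* num / num - id ) ) $]
Step 21: shift *. Stack=[( E + ( T *] ptr=10 lookahead=num remaining=[num / num - id ) ) $]
Step 22: shift num. Stack=[( E + ( T * num] ptr=11 lookahead=/ remaining=[/ num - id ) ) $]
Step 23: reduce F->num. Stack=[( E + ( T * F] ptr=11 lookahead=/ remaining=[/ num - id ) ) $]
Step 24: reduce T->T * F. Stack=[( E + ( T] ptr=11 lookahead=/ remaining=[/ num - id ) ) $]
Step 25: shift /. Stack=[( E + ( T /] ptr=12 lookahead=num remaining=[num - id ) ) $]
Step 26: shift num. Stack=[( E + ( T / num] ptr=13 lookahead=- remaining=[- id ) ) $]
Step 27: reduce F->num. Stack=[( E + ( T / F] ptr=13 lookahead=- remaining=[- id ) ) $]

Answer: ( E + ( T / F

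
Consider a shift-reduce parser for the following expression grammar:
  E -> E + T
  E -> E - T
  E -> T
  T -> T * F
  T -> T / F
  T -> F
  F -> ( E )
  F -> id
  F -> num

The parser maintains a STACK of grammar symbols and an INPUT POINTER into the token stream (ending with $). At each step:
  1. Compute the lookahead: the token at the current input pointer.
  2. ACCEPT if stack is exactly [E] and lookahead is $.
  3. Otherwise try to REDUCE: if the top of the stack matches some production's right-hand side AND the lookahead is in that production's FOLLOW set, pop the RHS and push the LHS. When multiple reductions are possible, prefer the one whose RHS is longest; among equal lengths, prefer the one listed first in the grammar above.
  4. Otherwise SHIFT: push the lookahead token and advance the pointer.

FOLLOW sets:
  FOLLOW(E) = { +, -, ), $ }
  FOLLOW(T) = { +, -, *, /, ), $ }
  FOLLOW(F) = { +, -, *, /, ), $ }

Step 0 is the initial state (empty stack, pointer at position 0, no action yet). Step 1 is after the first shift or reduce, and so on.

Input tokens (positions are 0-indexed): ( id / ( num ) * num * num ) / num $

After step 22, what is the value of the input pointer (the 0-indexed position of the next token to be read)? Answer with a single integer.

Step 1: shift (. Stack=[(] ptr=1 lookahead=id remaining=[id / ( num ) * num * num ) / num $]
Step 2: shift id. Stack=[( id] ptr=2 lookahead=/ remaining=[/ ( num ) * num * num ) / num $]
Step 3: reduce F->id. Stack=[( F] ptr=2 lookahead=/ remaining=[/ ( num ) * num * num ) / num $]
Step 4: reduce T->F. Stack=[( T] ptr=2 lookahead=/ remaining=[/ ( num ) * num * num ) / num $]
Step 5: shift /. Stack=[( T /] ptr=3 lookahead=( remaining=[( num ) * num * num ) / num $]
Step 6: shift (. Stack=[( T / (] ptr=4 lookahead=num remaining=[num ) * num * num ) / num $]
Step 7: shift num. Stack=[( T / ( num] ptr=5 lookahead=) remaining=[) * num * num ) / num $]
Step 8: reduce F->num. Stack=[( T / ( F] ptr=5 lookahead=) remaining=[) * num * num ) / num $]
Step 9: reduce T->F. Stack=[( T / ( T] ptr=5 lookahead=) remaining=[) * num * num ) / num $]
Step 10: reduce E->T. Stack=[( T / ( E] ptr=5 lookahead=) remaining=[) * num * num ) / num $]
Step 11: shift ). Stack=[( T / ( E )] ptr=6 lookahead=* remaining=[* num * num ) / num $]
Step 12: reduce F->( E ). Stack=[( T / F] ptr=6 lookahead=* remaining=[* num * num ) / num $]
Step 13: reduce T->T / F. Stack=[( T] ptr=6 lookahead=* remaining=[* num * num ) / num $]
Step 14: shift *. Stack=[( T *] ptr=7 lookahead=num remaining=[num * num ) / num $]
Step 15: shift num. Stack=[( T * num] ptr=8 lookahead=* remaining=[* num ) / num $]
Step 16: reduce F->num. Stack=[( T * F] ptr=8 lookahead=* remaining=[* num ) / num $]
Step 17: reduce T->T * F. Stack=[( T] ptr=8 lookahead=* remaining=[* num ) / num $]
Step 18: shift *. Stack=[( T *] ptr=9 lookahead=num remaining=[num ) / num $]
Step 19: shift num. Stack=[( T * num] ptr=10 lookahead=) remaining=[) / num $]
Step 20: reduce F->num. Stack=[( T * F] ptr=10 lookahead=) remaining=[) / num $]
Step 21: reduce T->T * F. Stack=[( T] ptr=10 lookahead=) remaining=[) / num $]
Step 22: reduce E->T. Stack=[( E] ptr=10 lookahead=) remaining=[) / num $]

Answer: 10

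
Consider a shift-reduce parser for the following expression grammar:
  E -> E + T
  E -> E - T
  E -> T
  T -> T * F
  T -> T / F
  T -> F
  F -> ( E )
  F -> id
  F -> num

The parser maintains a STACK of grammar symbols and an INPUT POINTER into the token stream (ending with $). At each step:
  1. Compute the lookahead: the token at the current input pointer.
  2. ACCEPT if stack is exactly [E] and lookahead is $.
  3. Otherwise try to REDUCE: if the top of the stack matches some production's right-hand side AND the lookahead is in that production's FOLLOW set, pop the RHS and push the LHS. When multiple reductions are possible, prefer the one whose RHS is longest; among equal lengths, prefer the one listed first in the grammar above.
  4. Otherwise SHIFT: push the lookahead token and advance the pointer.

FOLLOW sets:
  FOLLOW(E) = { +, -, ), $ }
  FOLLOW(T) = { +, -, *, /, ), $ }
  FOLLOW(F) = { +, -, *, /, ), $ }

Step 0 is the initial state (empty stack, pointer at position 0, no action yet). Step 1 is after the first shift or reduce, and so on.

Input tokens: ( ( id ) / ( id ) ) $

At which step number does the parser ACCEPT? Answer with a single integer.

Answer: 24

Derivation:
Step 1: shift (. Stack=[(] ptr=1 lookahead=( remaining=[( id ) / ( id ) ) $]
Step 2: shift (. Stack=[( (] ptr=2 lookahead=id remaining=[id ) / ( id ) ) $]
Step 3: shift id. Stack=[( ( id] ptr=3 lookahead=) remaining=[) / ( id ) ) $]
Step 4: reduce F->id. Stack=[( ( F] ptr=3 lookahead=) remaining=[) / ( id ) ) $]
Step 5: reduce T->F. Stack=[( ( T] ptr=3 lookahead=) remaining=[) / ( id ) ) $]
Step 6: reduce E->T. Stack=[( ( E] ptr=3 lookahead=) remaining=[) / ( id ) ) $]
Step 7: shift ). Stack=[( ( E )] ptr=4 lookahead=/ remaining=[/ ( id ) ) $]
Step 8: reduce F->( E ). Stack=[( F] ptr=4 lookahead=/ remaining=[/ ( id ) ) $]
Step 9: reduce T->F. Stack=[( T] ptr=4 lookahead=/ remaining=[/ ( id ) ) $]
Step 10: shift /. Stack=[( T /] ptr=5 lookahead=( remaining=[( id ) ) $]
Step 11: shift (. Stack=[( T / (] ptr=6 lookahead=id remaining=[id ) ) $]
Step 12: shift id. Stack=[( T / ( id] ptr=7 lookahead=) remaining=[) ) $]
Step 13: reduce F->id. Stack=[( T / ( F] ptr=7 lookahead=) remaining=[) ) $]
Step 14: reduce T->F. Stack=[( T / ( T] ptr=7 lookahead=) remaining=[) ) $]
Step 15: reduce E->T. Stack=[( T / ( E] ptr=7 lookahead=) remaining=[) ) $]
Step 16: shift ). Stack=[( T / ( E )] ptr=8 lookahead=) remaining=[) $]
Step 17: reduce F->( E ). Stack=[( T / F] ptr=8 lookahead=) remaining=[) $]
Step 18: reduce T->T / F. Stack=[( T] ptr=8 lookahead=) remaining=[) $]
Step 19: reduce E->T. Stack=[( E] ptr=8 lookahead=) remaining=[) $]
Step 20: shift ). Stack=[( E )] ptr=9 lookahead=$ remaining=[$]
Step 21: reduce F->( E ). Stack=[F] ptr=9 lookahead=$ remaining=[$]
Step 22: reduce T->F. Stack=[T] ptr=9 lookahead=$ remaining=[$]
Step 23: reduce E->T. Stack=[E] ptr=9 lookahead=$ remaining=[$]
Step 24: accept. Stack=[E] ptr=9 lookahead=$ remaining=[$]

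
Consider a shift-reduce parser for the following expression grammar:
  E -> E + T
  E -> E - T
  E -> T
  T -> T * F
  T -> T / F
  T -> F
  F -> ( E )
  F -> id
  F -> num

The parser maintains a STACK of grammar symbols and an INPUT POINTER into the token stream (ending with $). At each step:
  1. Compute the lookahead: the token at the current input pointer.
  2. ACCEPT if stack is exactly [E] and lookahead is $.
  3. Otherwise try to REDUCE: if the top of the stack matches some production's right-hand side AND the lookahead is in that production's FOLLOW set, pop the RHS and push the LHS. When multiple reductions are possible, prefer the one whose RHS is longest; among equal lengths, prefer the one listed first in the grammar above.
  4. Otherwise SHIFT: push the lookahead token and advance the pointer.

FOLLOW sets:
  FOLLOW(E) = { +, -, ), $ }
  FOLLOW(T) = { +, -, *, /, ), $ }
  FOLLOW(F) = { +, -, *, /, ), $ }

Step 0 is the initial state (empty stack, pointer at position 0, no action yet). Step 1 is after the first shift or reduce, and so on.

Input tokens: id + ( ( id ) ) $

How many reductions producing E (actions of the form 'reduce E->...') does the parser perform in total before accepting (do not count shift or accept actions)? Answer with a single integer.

Step 1: shift id. Stack=[id] ptr=1 lookahead=+ remaining=[+ ( ( id ) ) $]
Step 2: reduce F->id. Stack=[F] ptr=1 lookahead=+ remaining=[+ ( ( id ) ) $]
Step 3: reduce T->F. Stack=[T] ptr=1 lookahead=+ remaining=[+ ( ( id ) ) $]
Step 4: reduce E->T. Stack=[E] ptr=1 lookahead=+ remaining=[+ ( ( id ) ) $]
Step 5: shift +. Stack=[E +] ptr=2 lookahead=( remaining=[( ( id ) ) $]
Step 6: shift (. Stack=[E + (] ptr=3 lookahead=( remaining=[( id ) ) $]
Step 7: shift (. Stack=[E + ( (] ptr=4 lookahead=id remaining=[id ) ) $]
Step 8: shift id. Stack=[E + ( ( id] ptr=5 lookahead=) remaining=[) ) $]
Step 9: reduce F->id. Stack=[E + ( ( F] ptr=5 lookahead=) remaining=[) ) $]
Step 10: reduce T->F. Stack=[E + ( ( T] ptr=5 lookahead=) remaining=[) ) $]
Step 11: reduce E->T. Stack=[E + ( ( E] ptr=5 lookahead=) remaining=[) ) $]
Step 12: shift ). Stack=[E + ( ( E )] ptr=6 lookahead=) remaining=[) $]
Step 13: reduce F->( E ). Stack=[E + ( F] ptr=6 lookahead=) remaining=[) $]
Step 14: reduce T->F. Stack=[E + ( T] ptr=6 lookahead=) remaining=[) $]
Step 15: reduce E->T. Stack=[E + ( E] ptr=6 lookahead=) remaining=[) $]
Step 16: shift ). Stack=[E + ( E )] ptr=7 lookahead=$ remaining=[$]
Step 17: reduce F->( E ). Stack=[E + F] ptr=7 lookahead=$ remaining=[$]
Step 18: reduce T->F. Stack=[E + T] ptr=7 lookahead=$ remaining=[$]
Step 19: reduce E->E + T. Stack=[E] ptr=7 lookahead=$ remaining=[$]
Step 20: accept. Stack=[E] ptr=7 lookahead=$ remaining=[$]

Answer: 4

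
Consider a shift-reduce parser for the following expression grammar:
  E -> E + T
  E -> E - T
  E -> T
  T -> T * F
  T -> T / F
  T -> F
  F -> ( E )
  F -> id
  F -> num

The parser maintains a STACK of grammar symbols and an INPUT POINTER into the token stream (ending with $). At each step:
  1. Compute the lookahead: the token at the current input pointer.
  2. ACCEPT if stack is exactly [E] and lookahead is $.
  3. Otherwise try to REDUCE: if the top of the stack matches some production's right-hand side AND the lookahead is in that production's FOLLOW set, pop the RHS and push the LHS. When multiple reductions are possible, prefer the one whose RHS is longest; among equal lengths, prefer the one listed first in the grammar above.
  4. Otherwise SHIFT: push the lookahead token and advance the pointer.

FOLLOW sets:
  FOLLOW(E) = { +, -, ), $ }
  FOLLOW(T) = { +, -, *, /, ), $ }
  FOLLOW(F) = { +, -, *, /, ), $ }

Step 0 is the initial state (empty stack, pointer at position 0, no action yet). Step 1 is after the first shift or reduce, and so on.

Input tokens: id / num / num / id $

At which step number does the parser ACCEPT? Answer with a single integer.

Answer: 17

Derivation:
Step 1: shift id. Stack=[id] ptr=1 lookahead=/ remaining=[/ num / num / id $]
Step 2: reduce F->id. Stack=[F] ptr=1 lookahead=/ remaining=[/ num / num / id $]
Step 3: reduce T->F. Stack=[T] ptr=1 lookahead=/ remaining=[/ num / num / id $]
Step 4: shift /. Stack=[T /] ptr=2 lookahead=num remaining=[num / num / id $]
Step 5: shift num. Stack=[T / num] ptr=3 lookahead=/ remaining=[/ num / id $]
Step 6: reduce F->num. Stack=[T / F] ptr=3 lookahead=/ remaining=[/ num / id $]
Step 7: reduce T->T / F. Stack=[T] ptr=3 lookahead=/ remaining=[/ num / id $]
Step 8: shift /. Stack=[T /] ptr=4 lookahead=num remaining=[num / id $]
Step 9: shift num. Stack=[T / num] ptr=5 lookahead=/ remaining=[/ id $]
Step 10: reduce F->num. Stack=[T / F] ptr=5 lookahead=/ remaining=[/ id $]
Step 11: reduce T->T / F. Stack=[T] ptr=5 lookahead=/ remaining=[/ id $]
Step 12: shift /. Stack=[T /] ptr=6 lookahead=id remaining=[id $]
Step 13: shift id. Stack=[T / id] ptr=7 lookahead=$ remaining=[$]
Step 14: reduce F->id. Stack=[T / F] ptr=7 lookahead=$ remaining=[$]
Step 15: reduce T->T / F. Stack=[T] ptr=7 lookahead=$ remaining=[$]
Step 16: reduce E->T. Stack=[E] ptr=7 lookahead=$ remaining=[$]
Step 17: accept. Stack=[E] ptr=7 lookahead=$ remaining=[$]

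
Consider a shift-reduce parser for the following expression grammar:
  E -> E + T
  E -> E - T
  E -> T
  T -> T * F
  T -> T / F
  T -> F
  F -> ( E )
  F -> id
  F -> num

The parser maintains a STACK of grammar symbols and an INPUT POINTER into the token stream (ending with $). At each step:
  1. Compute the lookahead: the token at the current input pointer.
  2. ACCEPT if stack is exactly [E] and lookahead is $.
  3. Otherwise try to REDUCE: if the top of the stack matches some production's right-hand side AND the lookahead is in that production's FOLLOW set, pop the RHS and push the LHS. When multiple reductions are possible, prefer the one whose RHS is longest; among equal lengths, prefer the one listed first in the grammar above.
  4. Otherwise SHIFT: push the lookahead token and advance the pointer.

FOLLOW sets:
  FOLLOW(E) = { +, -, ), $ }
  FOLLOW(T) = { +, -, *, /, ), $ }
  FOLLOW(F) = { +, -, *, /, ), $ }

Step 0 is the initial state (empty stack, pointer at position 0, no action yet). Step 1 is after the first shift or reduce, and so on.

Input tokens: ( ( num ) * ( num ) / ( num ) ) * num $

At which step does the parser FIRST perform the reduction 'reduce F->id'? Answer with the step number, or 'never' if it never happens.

Step 1: shift (. Stack=[(] ptr=1 lookahead=( remaining=[( num ) * ( num ) / ( num ) ) * num $]
Step 2: shift (. Stack=[( (] ptr=2 lookahead=num remaining=[num ) * ( num ) / ( num ) ) * num $]
Step 3: shift num. Stack=[( ( num] ptr=3 lookahead=) remaining=[) * ( num ) / ( num ) ) * num $]
Step 4: reduce F->num. Stack=[( ( F] ptr=3 lookahead=) remaining=[) * ( num ) / ( num ) ) * num $]
Step 5: reduce T->F. Stack=[( ( T] ptr=3 lookahead=) remaining=[) * ( num ) / ( num ) ) * num $]
Step 6: reduce E->T. Stack=[( ( E] ptr=3 lookahead=) remaining=[) * ( num ) / ( num ) ) * num $]
Step 7: shift ). Stack=[( ( E )] ptr=4 lookahead=* remaining=[* ( num ) / ( num ) ) * num $]
Step 8: reduce F->( E ). Stack=[( F] ptr=4 lookahead=* remaining=[* ( num ) / ( num ) ) * num $]
Step 9: reduce T->F. Stack=[( T] ptr=4 lookahead=* remaining=[* ( num ) / ( num ) ) * num $]
Step 10: shift *. Stack=[( T *] ptr=5 lookahead=( remaining=[( num ) / ( num ) ) * num $]
Step 11: shift (. Stack=[( T * (] ptr=6 lookahead=num remaining=[num ) / ( num ) ) * num $]
Step 12: shift num. Stack=[( T * ( num] ptr=7 lookahead=) remaining=[) / ( num ) ) * num $]
Step 13: reduce F->num. Stack=[( T * ( F] ptr=7 lookahead=) remaining=[) / ( num ) ) * num $]
Step 14: reduce T->F. Stack=[( T * ( T] ptr=7 lookahead=) remaining=[) / ( num ) ) * num $]
Step 15: reduce E->T. Stack=[( T * ( E] ptr=7 lookahead=) remaining=[) / ( num ) ) * num $]
Step 16: shift ). Stack=[( T * ( E )] ptr=8 lookahead=/ remaining=[/ ( num ) ) * num $]
Step 17: reduce F->( E ). Stack=[( T * F] ptr=8 lookahead=/ remaining=[/ ( num ) ) * num $]
Step 18: reduce T->T * F. Stack=[( T] ptr=8 lookahead=/ remaining=[/ ( num ) ) * num $]
Step 19: shift /. Stack=[( T /] ptr=9 lookahead=( remaining=[( num ) ) * num $]
Step 20: shift (. Stack=[( T / (] ptr=10 lookahead=num remaining=[num ) ) * num $]
Step 21: shift num. Stack=[( T / ( num] ptr=11 lookahead=) remaining=[) ) * num $]
Step 22: reduce F->num. Stack=[( T / ( F] ptr=11 lookahead=) remaining=[) ) * num $]
Step 23: reduce T->F. Stack=[( T / ( T] ptr=11 lookahead=) remaining=[) ) * num $]
Step 24: reduce E->T. Stack=[( T / ( E] ptr=11 lookahead=) remaining=[) ) * num $]
Step 25: shift ). Stack=[( T / ( E )] ptr=12 lookahead=) remaining=[) * num $]
Step 26: reduce F->( E ). Stack=[( T / F] ptr=12 lookahead=) remaining=[) * num $]
Step 27: reduce T->T / F. Stack=[( T] ptr=12 lookahead=) remaining=[) * num $]
Step 28: reduce E->T. Stack=[( E] ptr=12 lookahead=) remaining=[) * num $]
Step 29: shift ). Stack=[( E )] ptr=13 lookahead=* remaining=[* num $]
Step 30: reduce F->( E ). Stack=[F] ptr=13 lookahead=* remaining=[* num $]
Step 31: reduce T->F. Stack=[T] ptr=13 lookahead=* remaining=[* num $]
Step 32: shift *. Stack=[T *] ptr=14 lookahead=num remaining=[num $]
Step 33: shift num. Stack=[T * num] ptr=15 lookahead=$ remaining=[$]
Step 34: reduce F->num. Stack=[T * F] ptr=15 lookahead=$ remaining=[$]
Step 35: reduce T->T * F. Stack=[T] ptr=15 lookahead=$ remaining=[$]
Step 36: reduce E->T. Stack=[E] ptr=15 lookahead=$ remaining=[$]
Step 37: accept. Stack=[E] ptr=15 lookahead=$ remaining=[$]

Answer: never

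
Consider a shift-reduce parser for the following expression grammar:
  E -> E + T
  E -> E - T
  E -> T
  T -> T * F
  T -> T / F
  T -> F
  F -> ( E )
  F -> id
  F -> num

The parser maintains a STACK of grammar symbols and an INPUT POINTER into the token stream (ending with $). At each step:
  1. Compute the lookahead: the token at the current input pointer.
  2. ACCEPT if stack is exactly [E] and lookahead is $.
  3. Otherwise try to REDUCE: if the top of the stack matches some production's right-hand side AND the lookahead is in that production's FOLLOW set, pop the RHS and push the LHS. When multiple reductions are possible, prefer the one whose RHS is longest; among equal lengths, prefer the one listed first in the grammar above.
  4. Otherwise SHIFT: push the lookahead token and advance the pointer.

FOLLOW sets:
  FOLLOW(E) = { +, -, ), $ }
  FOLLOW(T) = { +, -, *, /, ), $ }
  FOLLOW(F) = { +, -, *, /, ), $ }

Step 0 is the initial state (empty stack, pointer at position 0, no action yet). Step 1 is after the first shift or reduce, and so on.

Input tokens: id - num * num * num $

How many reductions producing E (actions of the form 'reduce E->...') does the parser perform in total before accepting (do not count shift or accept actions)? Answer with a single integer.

Answer: 2

Derivation:
Step 1: shift id. Stack=[id] ptr=1 lookahead=- remaining=[- num * num * num $]
Step 2: reduce F->id. Stack=[F] ptr=1 lookahead=- remaining=[- num * num * num $]
Step 3: reduce T->F. Stack=[T] ptr=1 lookahead=- remaining=[- num * num * num $]
Step 4: reduce E->T. Stack=[E] ptr=1 lookahead=- remaining=[- num * num * num $]
Step 5: shift -. Stack=[E -] ptr=2 lookahead=num remaining=[num * num * num $]
Step 6: shift num. Stack=[E - num] ptr=3 lookahead=* remaining=[* num * num $]
Step 7: reduce F->num. Stack=[E - F] ptr=3 lookahead=* remaining=[* num * num $]
Step 8: reduce T->F. Stack=[E - T] ptr=3 lookahead=* remaining=[* num * num $]
Step 9: shift *. Stack=[E - T *] ptr=4 lookahead=num remaining=[num * num $]
Step 10: shift num. Stack=[E - T * num] ptr=5 lookahead=* remaining=[* num $]
Step 11: reduce F->num. Stack=[E - T * F] ptr=5 lookahead=* remaining=[* num $]
Step 12: reduce T->T * F. Stack=[E - T] ptr=5 lookahead=* remaining=[* num $]
Step 13: shift *. Stack=[E - T *] ptr=6 lookahead=num remaining=[num $]
Step 14: shift num. Stack=[E - T * num] ptr=7 lookahead=$ remaining=[$]
Step 15: reduce F->num. Stack=[E - T * F] ptr=7 lookahead=$ remaining=[$]
Step 16: reduce T->T * F. Stack=[E - T] ptr=7 lookahead=$ remaining=[$]
Step 17: reduce E->E - T. Stack=[E] ptr=7 lookahead=$ remaining=[$]
Step 18: accept. Stack=[E] ptr=7 lookahead=$ remaining=[$]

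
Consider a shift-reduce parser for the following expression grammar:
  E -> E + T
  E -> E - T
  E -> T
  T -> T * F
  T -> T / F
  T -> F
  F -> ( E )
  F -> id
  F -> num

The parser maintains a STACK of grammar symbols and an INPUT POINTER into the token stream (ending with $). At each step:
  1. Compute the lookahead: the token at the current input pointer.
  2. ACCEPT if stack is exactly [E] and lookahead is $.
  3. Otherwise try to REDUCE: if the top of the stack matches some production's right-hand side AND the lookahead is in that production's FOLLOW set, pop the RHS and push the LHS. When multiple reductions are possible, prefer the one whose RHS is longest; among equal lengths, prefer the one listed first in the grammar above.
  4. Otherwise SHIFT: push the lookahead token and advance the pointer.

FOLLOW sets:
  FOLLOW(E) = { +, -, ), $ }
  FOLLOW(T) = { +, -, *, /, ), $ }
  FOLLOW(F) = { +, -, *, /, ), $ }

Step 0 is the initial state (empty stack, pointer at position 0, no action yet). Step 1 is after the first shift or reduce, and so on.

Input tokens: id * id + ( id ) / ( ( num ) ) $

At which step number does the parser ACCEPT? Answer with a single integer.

Step 1: shift id. Stack=[id] ptr=1 lookahead=* remaining=[* id + ( id ) / ( ( num ) ) $]
Step 2: reduce F->id. Stack=[F] ptr=1 lookahead=* remaining=[* id + ( id ) / ( ( num ) ) $]
Step 3: reduce T->F. Stack=[T] ptr=1 lookahead=* remaining=[* id + ( id ) / ( ( num ) ) $]
Step 4: shift *. Stack=[T *] ptr=2 lookahead=id remaining=[id + ( id ) / ( ( num ) ) $]
Step 5: shift id. Stack=[T * id] ptr=3 lookahead=+ remaining=[+ ( id ) / ( ( num ) ) $]
Step 6: reduce F->id. Stack=[T * F] ptr=3 lookahead=+ remaining=[+ ( id ) / ( ( num ) ) $]
Step 7: reduce T->T * F. Stack=[T] ptr=3 lookahead=+ remaining=[+ ( id ) / ( ( num ) ) $]
Step 8: reduce E->T. Stack=[E] ptr=3 lookahead=+ remaining=[+ ( id ) / ( ( num ) ) $]
Step 9: shift +. Stack=[E +] ptr=4 lookahead=( remaining=[( id ) / ( ( num ) ) $]
Step 10: shift (. Stack=[E + (] ptr=5 lookahead=id remaining=[id ) / ( ( num ) ) $]
Step 11: shift id. Stack=[E + ( id] ptr=6 lookahead=) remaining=[) / ( ( num ) ) $]
Step 12: reduce F->id. Stack=[E + ( F] ptr=6 lookahead=) remaining=[) / ( ( num ) ) $]
Step 13: reduce T->F. Stack=[E + ( T] ptr=6 lookahead=) remaining=[) / ( ( num ) ) $]
Step 14: reduce E->T. Stack=[E + ( E] ptr=6 lookahead=) remaining=[) / ( ( num ) ) $]
Step 15: shift ). Stack=[E + ( E )] ptr=7 lookahead=/ remaining=[/ ( ( num ) ) $]
Step 16: reduce F->( E ). Stack=[E + F] ptr=7 lookahead=/ remaining=[/ ( ( num ) ) $]
Step 17: reduce T->F. Stack=[E + T] ptr=7 lookahead=/ remaining=[/ ( ( num ) ) $]
Step 18: shift /. Stack=[E + T /] ptr=8 lookahead=( remaining=[( ( num ) ) $]
Step 19: shift (. Stack=[E + T / (] ptr=9 lookahead=( remaining=[( num ) ) $]
Step 20: shift (. Stack=[E + T / ( (] ptr=10 lookahead=num remaining=[num ) ) $]
Step 21: shift num. Stack=[E + T / ( ( num] ptr=11 lookahead=) remaining=[) ) $]
Step 22: reduce F->num. Stack=[E + T / ( ( F] ptr=11 lookahead=) remaining=[) ) $]
Step 23: reduce T->F. Stack=[E + T / ( ( T] ptr=11 lookahead=) remaining=[) ) $]
Step 24: reduce E->T. Stack=[E + T / ( ( E] ptr=11 lookahead=) remaining=[) ) $]
Step 25: shift ). Stack=[E + T / ( ( E )] ptr=12 lookahead=) remaining=[) $]
Step 26: reduce F->( E ). Stack=[E + T / ( F] ptr=12 lookahead=) remaining=[) $]
Step 27: reduce T->F. Stack=[E + T / ( T] ptr=12 lookahead=) remaining=[) $]
Step 28: reduce E->T. Stack=[E + T / ( E] ptr=12 lookahead=) remaining=[) $]
Step 29: shift ). Stack=[E + T / ( E )] ptr=13 lookahead=$ remaining=[$]
Step 30: reduce F->( E ). Stack=[E + T / F] ptr=13 lookahead=$ remaining=[$]
Step 31: reduce T->T / F. Stack=[E + T] ptr=13 lookahead=$ remaining=[$]
Step 32: reduce E->E + T. Stack=[E] ptr=13 lookahead=$ remaining=[$]
Step 33: accept. Stack=[E] ptr=13 lookahead=$ remaining=[$]

Answer: 33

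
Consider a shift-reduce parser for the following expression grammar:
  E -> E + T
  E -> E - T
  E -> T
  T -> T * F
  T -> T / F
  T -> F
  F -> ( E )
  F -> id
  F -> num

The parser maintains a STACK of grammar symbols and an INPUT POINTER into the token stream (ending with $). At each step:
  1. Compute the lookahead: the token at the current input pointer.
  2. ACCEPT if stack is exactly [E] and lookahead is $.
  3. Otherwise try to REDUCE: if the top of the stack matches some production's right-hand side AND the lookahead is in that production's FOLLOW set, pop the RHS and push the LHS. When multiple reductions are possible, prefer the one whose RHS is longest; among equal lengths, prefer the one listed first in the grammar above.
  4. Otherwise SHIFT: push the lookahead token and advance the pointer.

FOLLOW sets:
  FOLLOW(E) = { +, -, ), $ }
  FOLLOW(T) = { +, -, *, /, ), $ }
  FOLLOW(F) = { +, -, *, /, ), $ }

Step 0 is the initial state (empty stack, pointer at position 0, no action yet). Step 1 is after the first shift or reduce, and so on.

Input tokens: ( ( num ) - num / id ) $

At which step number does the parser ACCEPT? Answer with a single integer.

Step 1: shift (. Stack=[(] ptr=1 lookahead=( remaining=[( num ) - num / id ) $]
Step 2: shift (. Stack=[( (] ptr=2 lookahead=num remaining=[num ) - num / id ) $]
Step 3: shift num. Stack=[( ( num] ptr=3 lookahead=) remaining=[) - num / id ) $]
Step 4: reduce F->num. Stack=[( ( F] ptr=3 lookahead=) remaining=[) - num / id ) $]
Step 5: reduce T->F. Stack=[( ( T] ptr=3 lookahead=) remaining=[) - num / id ) $]
Step 6: reduce E->T. Stack=[( ( E] ptr=3 lookahead=) remaining=[) - num / id ) $]
Step 7: shift ). Stack=[( ( E )] ptr=4 lookahead=- remaining=[- num / id ) $]
Step 8: reduce F->( E ). Stack=[( F] ptr=4 lookahead=- remaining=[- num / id ) $]
Step 9: reduce T->F. Stack=[( T] ptr=4 lookahead=- remaining=[- num / id ) $]
Step 10: reduce E->T. Stack=[( E] ptr=4 lookahead=- remaining=[- num / id ) $]
Step 11: shift -. Stack=[( E -] ptr=5 lookahead=num remaining=[num / id ) $]
Step 12: shift num. Stack=[( E - num] ptr=6 lookahead=/ remaining=[/ id ) $]
Step 13: reduce F->num. Stack=[( E - F] ptr=6 lookahead=/ remaining=[/ id ) $]
Step 14: reduce T->F. Stack=[( E - T] ptr=6 lookahead=/ remaining=[/ id ) $]
Step 15: shift /. Stack=[( E - T /] ptr=7 lookahead=id remaining=[id ) $]
Step 16: shift id. Stack=[( E - T / id] ptr=8 lookahead=) remaining=[) $]
Step 17: reduce F->id. Stack=[( E - T / F] ptr=8 lookahead=) remaining=[) $]
Step 18: reduce T->T / F. Stack=[( E - T] ptr=8 lookahead=) remaining=[) $]
Step 19: reduce E->E - T. Stack=[( E] ptr=8 lookahead=) remaining=[) $]
Step 20: shift ). Stack=[( E )] ptr=9 lookahead=$ remaining=[$]
Step 21: reduce F->( E ). Stack=[F] ptr=9 lookahead=$ remaining=[$]
Step 22: reduce T->F. Stack=[T] ptr=9 lookahead=$ remaining=[$]
Step 23: reduce E->T. Stack=[E] ptr=9 lookahead=$ remaining=[$]
Step 24: accept. Stack=[E] ptr=9 lookahead=$ remaining=[$]

Answer: 24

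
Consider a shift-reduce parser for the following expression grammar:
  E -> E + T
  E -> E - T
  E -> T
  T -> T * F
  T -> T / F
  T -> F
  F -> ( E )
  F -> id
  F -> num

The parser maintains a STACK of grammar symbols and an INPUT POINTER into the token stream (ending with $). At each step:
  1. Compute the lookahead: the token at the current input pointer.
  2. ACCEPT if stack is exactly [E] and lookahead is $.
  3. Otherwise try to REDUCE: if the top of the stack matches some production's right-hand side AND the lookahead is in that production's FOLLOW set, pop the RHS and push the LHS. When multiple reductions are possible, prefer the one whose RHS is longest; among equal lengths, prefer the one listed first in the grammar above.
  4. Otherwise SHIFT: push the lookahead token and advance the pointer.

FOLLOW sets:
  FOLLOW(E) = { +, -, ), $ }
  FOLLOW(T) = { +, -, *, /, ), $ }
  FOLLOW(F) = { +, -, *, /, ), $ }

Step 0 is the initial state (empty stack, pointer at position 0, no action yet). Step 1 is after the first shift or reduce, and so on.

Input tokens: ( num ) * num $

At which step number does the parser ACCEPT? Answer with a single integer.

Step 1: shift (. Stack=[(] ptr=1 lookahead=num remaining=[num ) * num $]
Step 2: shift num. Stack=[( num] ptr=2 lookahead=) remaining=[) * num $]
Step 3: reduce F->num. Stack=[( F] ptr=2 lookahead=) remaining=[) * num $]
Step 4: reduce T->F. Stack=[( T] ptr=2 lookahead=) remaining=[) * num $]
Step 5: reduce E->T. Stack=[( E] ptr=2 lookahead=) remaining=[) * num $]
Step 6: shift ). Stack=[( E )] ptr=3 lookahead=* remaining=[* num $]
Step 7: reduce F->( E ). Stack=[F] ptr=3 lookahead=* remaining=[* num $]
Step 8: reduce T->F. Stack=[T] ptr=3 lookahead=* remaining=[* num $]
Step 9: shift *. Stack=[T *] ptr=4 lookahead=num remaining=[num $]
Step 10: shift num. Stack=[T * num] ptr=5 lookahead=$ remaining=[$]
Step 11: reduce F->num. Stack=[T * F] ptr=5 lookahead=$ remaining=[$]
Step 12: reduce T->T * F. Stack=[T] ptr=5 lookahead=$ remaining=[$]
Step 13: reduce E->T. Stack=[E] ptr=5 lookahead=$ remaining=[$]
Step 14: accept. Stack=[E] ptr=5 lookahead=$ remaining=[$]

Answer: 14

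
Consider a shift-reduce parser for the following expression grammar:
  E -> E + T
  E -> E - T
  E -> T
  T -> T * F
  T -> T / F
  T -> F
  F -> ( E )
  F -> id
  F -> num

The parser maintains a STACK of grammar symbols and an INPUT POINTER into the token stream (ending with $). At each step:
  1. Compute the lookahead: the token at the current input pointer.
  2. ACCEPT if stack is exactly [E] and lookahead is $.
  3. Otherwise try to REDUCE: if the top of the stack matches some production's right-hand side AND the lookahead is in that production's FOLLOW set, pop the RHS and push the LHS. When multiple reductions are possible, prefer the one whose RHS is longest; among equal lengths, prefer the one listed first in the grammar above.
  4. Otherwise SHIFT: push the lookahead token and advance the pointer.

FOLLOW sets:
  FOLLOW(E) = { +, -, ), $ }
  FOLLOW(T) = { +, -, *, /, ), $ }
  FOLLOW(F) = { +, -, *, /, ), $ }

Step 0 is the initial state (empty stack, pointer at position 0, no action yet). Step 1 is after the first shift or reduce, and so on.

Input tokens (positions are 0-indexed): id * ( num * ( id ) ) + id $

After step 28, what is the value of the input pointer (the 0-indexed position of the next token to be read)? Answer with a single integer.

Step 1: shift id. Stack=[id] ptr=1 lookahead=* remaining=[* ( num * ( id ) ) + id $]
Step 2: reduce F->id. Stack=[F] ptr=1 lookahead=* remaining=[* ( num * ( id ) ) + id $]
Step 3: reduce T->F. Stack=[T] ptr=1 lookahead=* remaining=[* ( num * ( id ) ) + id $]
Step 4: shift *. Stack=[T *] ptr=2 lookahead=( remaining=[( num * ( id ) ) + id $]
Step 5: shift (. Stack=[T * (] ptr=3 lookahead=num remaining=[num * ( id ) ) + id $]
Step 6: shift num. Stack=[T * ( num] ptr=4 lookahead=* remaining=[* ( id ) ) + id $]
Step 7: reduce F->num. Stack=[T * ( F] ptr=4 lookahead=* remaining=[* ( id ) ) + id $]
Step 8: reduce T->F. Stack=[T * ( T] ptr=4 lookahead=* remaining=[* ( id ) ) + id $]
Step 9: shift *. Stack=[T * ( T *] ptr=5 lookahead=( remaining=[( id ) ) + id $]
Step 10: shift (. Stack=[T * ( T * (] ptr=6 lookahead=id remaining=[id ) ) + id $]
Step 11: shift id. Stack=[T * ( T * ( id] ptr=7 lookahead=) remaining=[) ) + id $]
Step 12: reduce F->id. Stack=[T * ( T * ( F] ptr=7 lookahead=) remaining=[) ) + id $]
Step 13: reduce T->F. Stack=[T * ( T * ( T] ptr=7 lookahead=) remaining=[) ) + id $]
Step 14: reduce E->T. Stack=[T * ( T * ( E] ptr=7 lookahead=) remaining=[) ) + id $]
Step 15: shift ). Stack=[T * ( T * ( E )] ptr=8 lookahead=) remaining=[) + id $]
Step 16: reduce F->( E ). Stack=[T * ( T * F] ptr=8 lookahead=) remaining=[) + id $]
Step 17: reduce T->T * F. Stack=[T * ( T] ptr=8 lookahead=) remaining=[) + id $]
Step 18: reduce E->T. Stack=[T * ( E] ptr=8 lookahead=) remaining=[) + id $]
Step 19: shift ). Stack=[T * ( E )] ptr=9 lookahead=+ remaining=[+ id $]
Step 20: reduce F->( E ). Stack=[T * F] ptr=9 lookahead=+ remaining=[+ id $]
Step 21: reduce T->T * F. Stack=[T] ptr=9 lookahead=+ remaining=[+ id $]
Step 22: reduce E->T. Stack=[E] ptr=9 lookahead=+ remaining=[+ id $]
Step 23: shift +. Stack=[E +] ptr=10 lookahead=id remaining=[id $]
Step 24: shift id. Stack=[E + id] ptr=11 lookahead=$ remaining=[$]
Step 25: reduce F->id. Stack=[E + F] ptr=11 lookahead=$ remaining=[$]
Step 26: reduce T->F. Stack=[E + T] ptr=11 lookahead=$ remaining=[$]
Step 27: reduce E->E + T. Stack=[E] ptr=11 lookahead=$ remaining=[$]
Step 28: accept. Stack=[E] ptr=11 lookahead=$ remaining=[$]

Answer: 11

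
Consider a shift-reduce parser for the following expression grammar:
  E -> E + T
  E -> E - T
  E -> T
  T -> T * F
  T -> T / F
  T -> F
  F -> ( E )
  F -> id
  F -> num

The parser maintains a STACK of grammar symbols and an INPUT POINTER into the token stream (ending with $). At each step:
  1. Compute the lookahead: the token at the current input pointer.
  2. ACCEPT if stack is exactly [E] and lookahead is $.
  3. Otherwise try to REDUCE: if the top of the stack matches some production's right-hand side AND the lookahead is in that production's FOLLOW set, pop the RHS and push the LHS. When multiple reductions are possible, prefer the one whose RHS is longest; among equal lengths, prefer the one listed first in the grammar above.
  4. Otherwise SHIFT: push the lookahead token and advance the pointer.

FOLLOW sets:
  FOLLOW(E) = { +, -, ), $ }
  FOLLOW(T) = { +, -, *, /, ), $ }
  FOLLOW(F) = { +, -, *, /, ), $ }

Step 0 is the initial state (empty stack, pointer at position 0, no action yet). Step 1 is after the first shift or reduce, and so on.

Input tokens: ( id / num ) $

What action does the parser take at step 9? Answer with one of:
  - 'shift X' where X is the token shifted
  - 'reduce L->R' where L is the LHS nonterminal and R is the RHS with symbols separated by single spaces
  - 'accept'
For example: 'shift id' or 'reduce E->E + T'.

Step 1: shift (. Stack=[(] ptr=1 lookahead=id remaining=[id / num ) $]
Step 2: shift id. Stack=[( id] ptr=2 lookahead=/ remaining=[/ num ) $]
Step 3: reduce F->id. Stack=[( F] ptr=2 lookahead=/ remaining=[/ num ) $]
Step 4: reduce T->F. Stack=[( T] ptr=2 lookahead=/ remaining=[/ num ) $]
Step 5: shift /. Stack=[( T /] ptr=3 lookahead=num remaining=[num ) $]
Step 6: shift num. Stack=[( T / num] ptr=4 lookahead=) remaining=[) $]
Step 7: reduce F->num. Stack=[( T / F] ptr=4 lookahead=) remaining=[) $]
Step 8: reduce T->T / F. Stack=[( T] ptr=4 lookahead=) remaining=[) $]
Step 9: reduce E->T. Stack=[( E] ptr=4 lookahead=) remaining=[) $]

Answer: reduce E->T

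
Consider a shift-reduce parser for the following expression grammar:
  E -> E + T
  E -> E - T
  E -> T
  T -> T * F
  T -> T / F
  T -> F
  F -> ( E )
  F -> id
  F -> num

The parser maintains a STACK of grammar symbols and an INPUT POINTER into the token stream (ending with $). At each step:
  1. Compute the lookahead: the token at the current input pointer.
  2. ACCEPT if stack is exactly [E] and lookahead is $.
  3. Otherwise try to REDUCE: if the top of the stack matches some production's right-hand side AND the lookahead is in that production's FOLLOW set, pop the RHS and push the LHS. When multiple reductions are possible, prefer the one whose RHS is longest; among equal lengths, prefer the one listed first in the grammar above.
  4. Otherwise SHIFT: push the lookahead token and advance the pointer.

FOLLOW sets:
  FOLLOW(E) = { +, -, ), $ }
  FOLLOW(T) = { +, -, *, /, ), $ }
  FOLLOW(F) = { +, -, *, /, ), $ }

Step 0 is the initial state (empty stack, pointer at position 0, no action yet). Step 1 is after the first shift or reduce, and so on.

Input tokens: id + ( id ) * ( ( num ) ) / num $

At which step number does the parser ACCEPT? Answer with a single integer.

Answer: 33

Derivation:
Step 1: shift id. Stack=[id] ptr=1 lookahead=+ remaining=[+ ( id ) * ( ( num ) ) / num $]
Step 2: reduce F->id. Stack=[F] ptr=1 lookahead=+ remaining=[+ ( id ) * ( ( num ) ) / num $]
Step 3: reduce T->F. Stack=[T] ptr=1 lookahead=+ remaining=[+ ( id ) * ( ( num ) ) / num $]
Step 4: reduce E->T. Stack=[E] ptr=1 lookahead=+ remaining=[+ ( id ) * ( ( num ) ) / num $]
Step 5: shift +. Stack=[E +] ptr=2 lookahead=( remaining=[( id ) * ( ( num ) ) / num $]
Step 6: shift (. Stack=[E + (] ptr=3 lookahead=id remaining=[id ) * ( ( num ) ) / num $]
Step 7: shift id. Stack=[E + ( id] ptr=4 lookahead=) remaining=[) * ( ( num ) ) / num $]
Step 8: reduce F->id. Stack=[E + ( F] ptr=4 lookahead=) remaining=[) * ( ( num ) ) / num $]
Step 9: reduce T->F. Stack=[E + ( T] ptr=4 lookahead=) remaining=[) * ( ( num ) ) / num $]
Step 10: reduce E->T. Stack=[E + ( E] ptr=4 lookahead=) remaining=[) * ( ( num ) ) / num $]
Step 11: shift ). Stack=[E + ( E )] ptr=5 lookahead=* remaining=[* ( ( num ) ) / num $]
Step 12: reduce F->( E ). Stack=[E + F] ptr=5 lookahead=* remaining=[* ( ( num ) ) / num $]
Step 13: reduce T->F. Stack=[E + T] ptr=5 lookahead=* remaining=[* ( ( num ) ) / num $]
Step 14: shift *. Stack=[E + T *] ptr=6 lookahead=( remaining=[( ( num ) ) / num $]
Step 15: shift (. Stack=[E + T * (] ptr=7 lookahead=( remaining=[( num ) ) / num $]
Step 16: shift (. Stack=[E + T * ( (] ptr=8 lookahead=num remaining=[num ) ) / num $]
Step 17: shift num. Stack=[E + T * ( ( num] ptr=9 lookahead=) remaining=[) ) / num $]
Step 18: reduce F->num. Stack=[E + T * ( ( F] ptr=9 lookahead=) remaining=[) ) / num $]
Step 19: reduce T->F. Stack=[E + T * ( ( T] ptr=9 lookahead=) remaining=[) ) / num $]
Step 20: reduce E->T. Stack=[E + T * ( ( E] ptr=9 lookahead=) remaining=[) ) / num $]
Step 21: shift ). Stack=[E + T * ( ( E )] ptr=10 lookahead=) remaining=[) / num $]
Step 22: reduce F->( E ). Stack=[E + T * ( F] ptr=10 lookahead=) remaining=[) / num $]
Step 23: reduce T->F. Stack=[E + T * ( T] ptr=10 lookahead=) remaining=[) / num $]
Step 24: reduce E->T. Stack=[E + T * ( E] ptr=10 lookahead=) remaining=[) / num $]
Step 25: shift ). Stack=[E + T * ( E )] ptr=11 lookahead=/ remaining=[/ num $]
Step 26: reduce F->( E ). Stack=[E + T * F] ptr=11 lookahead=/ remaining=[/ num $]
Step 27: reduce T->T * F. Stack=[E + T] ptr=11 lookahead=/ remaining=[/ num $]
Step 28: shift /. Stack=[E + T /] ptr=12 lookahead=num remaining=[num $]
Step 29: shift num. Stack=[E + T / num] ptr=13 lookahead=$ remaining=[$]
Step 30: reduce F->num. Stack=[E + T / F] ptr=13 lookahead=$ remaining=[$]
Step 31: reduce T->T / F. Stack=[E + T] ptr=13 lookahead=$ remaining=[$]
Step 32: reduce E->E + T. Stack=[E] ptr=13 lookahead=$ remaining=[$]
Step 33: accept. Stack=[E] ptr=13 lookahead=$ remaining=[$]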